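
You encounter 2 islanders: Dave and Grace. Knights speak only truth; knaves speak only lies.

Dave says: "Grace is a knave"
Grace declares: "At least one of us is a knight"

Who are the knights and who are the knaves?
Dave is a knave.
Grace is a knight.

Verification:
- Dave (knave) says "Grace is a knave" - this is FALSE (a lie) because Grace is a knight.
- Grace (knight) says "At least one of us is a knight" - this is TRUE because Grace is a knight.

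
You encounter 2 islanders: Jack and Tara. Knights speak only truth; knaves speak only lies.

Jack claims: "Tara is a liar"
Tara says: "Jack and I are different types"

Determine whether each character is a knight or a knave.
Jack is a knave.
Tara is a knight.

Verification:
- Jack (knave) says "Tara is a liar" - this is FALSE (a lie) because Tara is a knight.
- Tara (knight) says "Jack and I are different types" - this is TRUE because Tara is a knight and Jack is a knave.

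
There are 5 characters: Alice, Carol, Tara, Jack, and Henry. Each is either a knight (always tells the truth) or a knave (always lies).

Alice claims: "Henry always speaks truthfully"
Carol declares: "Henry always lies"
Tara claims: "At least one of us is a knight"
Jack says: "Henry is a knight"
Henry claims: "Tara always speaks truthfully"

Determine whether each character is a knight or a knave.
Alice is a knight.
Carol is a knave.
Tara is a knight.
Jack is a knight.
Henry is a knight.

Verification:
- Alice (knight) says "Henry always speaks truthfully" - this is TRUE because Henry is a knight.
- Carol (knave) says "Henry always lies" - this is FALSE (a lie) because Henry is a knight.
- Tara (knight) says "At least one of us is a knight" - this is TRUE because Alice, Tara, Jack, and Henry are knights.
- Jack (knight) says "Henry is a knight" - this is TRUE because Henry is a knight.
- Henry (knight) says "Tara always speaks truthfully" - this is TRUE because Tara is a knight.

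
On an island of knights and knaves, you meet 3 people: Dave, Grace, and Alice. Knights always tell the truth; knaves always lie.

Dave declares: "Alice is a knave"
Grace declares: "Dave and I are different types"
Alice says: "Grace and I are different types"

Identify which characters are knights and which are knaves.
Dave is a knave.
Grace is a knave.
Alice is a knight.

Verification:
- Dave (knave) says "Alice is a knave" - this is FALSE (a lie) because Alice is a knight.
- Grace (knave) says "Dave and I are different types" - this is FALSE (a lie) because Grace is a knave and Dave is a knave.
- Alice (knight) says "Grace and I are different types" - this is TRUE because Alice is a knight and Grace is a knave.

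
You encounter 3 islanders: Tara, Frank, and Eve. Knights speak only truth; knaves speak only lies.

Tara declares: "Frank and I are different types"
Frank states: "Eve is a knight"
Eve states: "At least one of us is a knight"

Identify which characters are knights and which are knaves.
Tara is a knave.
Frank is a knave.
Eve is a knave.

Verification:
- Tara (knave) says "Frank and I are different types" - this is FALSE (a lie) because Tara is a knave and Frank is a knave.
- Frank (knave) says "Eve is a knight" - this is FALSE (a lie) because Eve is a knave.
- Eve (knave) says "At least one of us is a knight" - this is FALSE (a lie) because no one is a knight.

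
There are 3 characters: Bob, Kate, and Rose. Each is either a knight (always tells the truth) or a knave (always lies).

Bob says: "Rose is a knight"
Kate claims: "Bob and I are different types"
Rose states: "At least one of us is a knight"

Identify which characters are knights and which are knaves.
Bob is a knave.
Kate is a knave.
Rose is a knave.

Verification:
- Bob (knave) says "Rose is a knight" - this is FALSE (a lie) because Rose is a knave.
- Kate (knave) says "Bob and I are different types" - this is FALSE (a lie) because Kate is a knave and Bob is a knave.
- Rose (knave) says "At least one of us is a knight" - this is FALSE (a lie) because no one is a knight.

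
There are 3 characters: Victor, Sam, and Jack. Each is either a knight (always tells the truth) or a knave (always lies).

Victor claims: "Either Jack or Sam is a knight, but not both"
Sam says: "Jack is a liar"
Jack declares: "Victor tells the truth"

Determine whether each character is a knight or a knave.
Victor is a knight.
Sam is a knave.
Jack is a knight.

Verification:
- Victor (knight) says "Either Jack or Sam is a knight, but not both" - this is TRUE because Jack is a knight and Sam is a knave.
- Sam (knave) says "Jack is a liar" - this is FALSE (a lie) because Jack is a knight.
- Jack (knight) says "Victor tells the truth" - this is TRUE because Victor is a knight.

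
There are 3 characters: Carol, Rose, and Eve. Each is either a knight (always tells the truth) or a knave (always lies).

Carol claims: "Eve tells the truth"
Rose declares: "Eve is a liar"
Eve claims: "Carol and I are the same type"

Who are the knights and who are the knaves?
Carol is a knight.
Rose is a knave.
Eve is a knight.

Verification:
- Carol (knight) says "Eve tells the truth" - this is TRUE because Eve is a knight.
- Rose (knave) says "Eve is a liar" - this is FALSE (a lie) because Eve is a knight.
- Eve (knight) says "Carol and I are the same type" - this is TRUE because Eve is a knight and Carol is a knight.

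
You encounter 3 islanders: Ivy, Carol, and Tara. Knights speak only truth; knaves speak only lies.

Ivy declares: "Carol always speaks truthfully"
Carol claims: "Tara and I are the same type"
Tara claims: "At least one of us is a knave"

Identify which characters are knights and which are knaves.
Ivy is a knave.
Carol is a knave.
Tara is a knight.

Verification:
- Ivy (knave) says "Carol always speaks truthfully" - this is FALSE (a lie) because Carol is a knave.
- Carol (knave) says "Tara and I are the same type" - this is FALSE (a lie) because Carol is a knave and Tara is a knight.
- Tara (knight) says "At least one of us is a knave" - this is TRUE because Ivy and Carol are knaves.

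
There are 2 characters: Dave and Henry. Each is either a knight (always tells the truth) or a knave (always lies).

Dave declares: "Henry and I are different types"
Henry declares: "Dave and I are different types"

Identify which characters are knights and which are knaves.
Dave is a knave.
Henry is a knave.

Verification:
- Dave (knave) says "Henry and I are different types" - this is FALSE (a lie) because Dave is a knave and Henry is a knave.
- Henry (knave) says "Dave and I are different types" - this is FALSE (a lie) because Henry is a knave and Dave is a knave.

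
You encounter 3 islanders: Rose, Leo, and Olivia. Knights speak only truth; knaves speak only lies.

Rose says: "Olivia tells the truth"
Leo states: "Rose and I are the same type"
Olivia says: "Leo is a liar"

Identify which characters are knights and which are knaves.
Rose is a knight.
Leo is a knave.
Olivia is a knight.

Verification:
- Rose (knight) says "Olivia tells the truth" - this is TRUE because Olivia is a knight.
- Leo (knave) says "Rose and I are the same type" - this is FALSE (a lie) because Leo is a knave and Rose is a knight.
- Olivia (knight) says "Leo is a liar" - this is TRUE because Leo is a knave.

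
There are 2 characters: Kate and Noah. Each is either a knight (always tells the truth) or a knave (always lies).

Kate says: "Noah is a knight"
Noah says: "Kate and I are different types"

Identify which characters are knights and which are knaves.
Kate is a knave.
Noah is a knave.

Verification:
- Kate (knave) says "Noah is a knight" - this is FALSE (a lie) because Noah is a knave.
- Noah (knave) says "Kate and I are different types" - this is FALSE (a lie) because Noah is a knave and Kate is a knave.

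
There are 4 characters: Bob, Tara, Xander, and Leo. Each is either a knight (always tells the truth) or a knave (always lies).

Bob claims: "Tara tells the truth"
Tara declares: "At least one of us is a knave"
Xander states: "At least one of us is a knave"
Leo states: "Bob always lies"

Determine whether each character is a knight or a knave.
Bob is a knight.
Tara is a knight.
Xander is a knight.
Leo is a knave.

Verification:
- Bob (knight) says "Tara tells the truth" - this is TRUE because Tara is a knight.
- Tara (knight) says "At least one of us is a knave" - this is TRUE because Leo is a knave.
- Xander (knight) says "At least one of us is a knave" - this is TRUE because Leo is a knave.
- Leo (knave) says "Bob always lies" - this is FALSE (a lie) because Bob is a knight.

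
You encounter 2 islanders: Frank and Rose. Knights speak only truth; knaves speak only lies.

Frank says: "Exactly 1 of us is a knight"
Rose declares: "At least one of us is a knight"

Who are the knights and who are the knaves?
Frank is a knave.
Rose is a knave.

Verification:
- Frank (knave) says "Exactly 1 of us is a knight" - this is FALSE (a lie) because there are 0 knights.
- Rose (knave) says "At least one of us is a knight" - this is FALSE (a lie) because no one is a knight.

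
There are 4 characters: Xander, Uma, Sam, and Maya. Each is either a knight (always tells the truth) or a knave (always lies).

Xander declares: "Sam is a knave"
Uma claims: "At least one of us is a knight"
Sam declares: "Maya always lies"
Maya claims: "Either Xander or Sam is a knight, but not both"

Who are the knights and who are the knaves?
Xander is a knight.
Uma is a knight.
Sam is a knave.
Maya is a knight.

Verification:
- Xander (knight) says "Sam is a knave" - this is TRUE because Sam is a knave.
- Uma (knight) says "At least one of us is a knight" - this is TRUE because Xander, Uma, and Maya are knights.
- Sam (knave) says "Maya always lies" - this is FALSE (a lie) because Maya is a knight.
- Maya (knight) says "Either Xander or Sam is a knight, but not both" - this is TRUE because Xander is a knight and Sam is a knave.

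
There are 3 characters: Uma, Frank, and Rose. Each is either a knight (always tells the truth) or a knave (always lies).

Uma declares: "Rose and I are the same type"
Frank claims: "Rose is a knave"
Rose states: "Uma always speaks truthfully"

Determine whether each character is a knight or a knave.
Uma is a knight.
Frank is a knave.
Rose is a knight.

Verification:
- Uma (knight) says "Rose and I are the same type" - this is TRUE because Uma is a knight and Rose is a knight.
- Frank (knave) says "Rose is a knave" - this is FALSE (a lie) because Rose is a knight.
- Rose (knight) says "Uma always speaks truthfully" - this is TRUE because Uma is a knight.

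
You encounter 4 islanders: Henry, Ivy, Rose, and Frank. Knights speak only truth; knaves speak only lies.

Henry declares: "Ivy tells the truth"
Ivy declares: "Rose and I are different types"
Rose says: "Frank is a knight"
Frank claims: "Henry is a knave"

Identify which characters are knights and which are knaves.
Henry is a knight.
Ivy is a knight.
Rose is a knave.
Frank is a knave.

Verification:
- Henry (knight) says "Ivy tells the truth" - this is TRUE because Ivy is a knight.
- Ivy (knight) says "Rose and I are different types" - this is TRUE because Ivy is a knight and Rose is a knave.
- Rose (knave) says "Frank is a knight" - this is FALSE (a lie) because Frank is a knave.
- Frank (knave) says "Henry is a knave" - this is FALSE (a lie) because Henry is a knight.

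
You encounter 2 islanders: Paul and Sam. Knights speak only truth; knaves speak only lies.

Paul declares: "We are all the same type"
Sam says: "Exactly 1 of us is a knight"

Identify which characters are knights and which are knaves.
Paul is a knave.
Sam is a knight.

Verification:
- Paul (knave) says "We are all the same type" - this is FALSE (a lie) because Sam is a knight and Paul is a knave.
- Sam (knight) says "Exactly 1 of us is a knight" - this is TRUE because there are 1 knights.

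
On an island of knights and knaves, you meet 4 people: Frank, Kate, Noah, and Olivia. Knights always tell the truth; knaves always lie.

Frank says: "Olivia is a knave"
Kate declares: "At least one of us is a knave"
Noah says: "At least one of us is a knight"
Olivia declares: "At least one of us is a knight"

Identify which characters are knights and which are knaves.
Frank is a knave.
Kate is a knight.
Noah is a knight.
Olivia is a knight.

Verification:
- Frank (knave) says "Olivia is a knave" - this is FALSE (a lie) because Olivia is a knight.
- Kate (knight) says "At least one of us is a knave" - this is TRUE because Frank is a knave.
- Noah (knight) says "At least one of us is a knight" - this is TRUE because Kate, Noah, and Olivia are knights.
- Olivia (knight) says "At least one of us is a knight" - this is TRUE because Kate, Noah, and Olivia are knights.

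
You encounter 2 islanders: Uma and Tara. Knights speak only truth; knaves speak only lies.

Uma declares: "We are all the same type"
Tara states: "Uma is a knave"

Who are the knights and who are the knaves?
Uma is a knave.
Tara is a knight.

Verification:
- Uma (knave) says "We are all the same type" - this is FALSE (a lie) because Tara is a knight and Uma is a knave.
- Tara (knight) says "Uma is a knave" - this is TRUE because Uma is a knave.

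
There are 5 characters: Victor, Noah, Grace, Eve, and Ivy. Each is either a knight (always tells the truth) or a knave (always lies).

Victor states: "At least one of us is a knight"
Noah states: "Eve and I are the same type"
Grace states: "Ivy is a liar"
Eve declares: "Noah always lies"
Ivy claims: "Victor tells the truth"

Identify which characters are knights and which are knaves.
Victor is a knight.
Noah is a knave.
Grace is a knave.
Eve is a knight.
Ivy is a knight.

Verification:
- Victor (knight) says "At least one of us is a knight" - this is TRUE because Victor, Eve, and Ivy are knights.
- Noah (knave) says "Eve and I are the same type" - this is FALSE (a lie) because Noah is a knave and Eve is a knight.
- Grace (knave) says "Ivy is a liar" - this is FALSE (a lie) because Ivy is a knight.
- Eve (knight) says "Noah always lies" - this is TRUE because Noah is a knave.
- Ivy (knight) says "Victor tells the truth" - this is TRUE because Victor is a knight.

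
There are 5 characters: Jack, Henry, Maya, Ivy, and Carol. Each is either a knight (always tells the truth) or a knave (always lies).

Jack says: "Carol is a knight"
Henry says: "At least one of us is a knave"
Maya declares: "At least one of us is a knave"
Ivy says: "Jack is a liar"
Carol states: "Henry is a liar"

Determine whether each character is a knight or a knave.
Jack is a knave.
Henry is a knight.
Maya is a knight.
Ivy is a knight.
Carol is a knave.

Verification:
- Jack (knave) says "Carol is a knight" - this is FALSE (a lie) because Carol is a knave.
- Henry (knight) says "At least one of us is a knave" - this is TRUE because Jack and Carol are knaves.
- Maya (knight) says "At least one of us is a knave" - this is TRUE because Jack and Carol are knaves.
- Ivy (knight) says "Jack is a liar" - this is TRUE because Jack is a knave.
- Carol (knave) says "Henry is a liar" - this is FALSE (a lie) because Henry is a knight.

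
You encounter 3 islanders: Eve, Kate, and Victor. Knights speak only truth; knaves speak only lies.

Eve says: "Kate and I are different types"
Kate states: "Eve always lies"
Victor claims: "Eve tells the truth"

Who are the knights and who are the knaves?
Eve is a knight.
Kate is a knave.
Victor is a knight.

Verification:
- Eve (knight) says "Kate and I are different types" - this is TRUE because Eve is a knight and Kate is a knave.
- Kate (knave) says "Eve always lies" - this is FALSE (a lie) because Eve is a knight.
- Victor (knight) says "Eve tells the truth" - this is TRUE because Eve is a knight.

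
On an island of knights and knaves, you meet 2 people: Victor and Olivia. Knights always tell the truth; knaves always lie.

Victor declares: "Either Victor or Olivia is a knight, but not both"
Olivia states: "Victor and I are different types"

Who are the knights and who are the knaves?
Victor is a knave.
Olivia is a knave.

Verification:
- Victor (knave) says "Either Victor or Olivia is a knight, but not both" - this is FALSE (a lie) because Victor is a knave and Olivia is a knave.
- Olivia (knave) says "Victor and I are different types" - this is FALSE (a lie) because Olivia is a knave and Victor is a knave.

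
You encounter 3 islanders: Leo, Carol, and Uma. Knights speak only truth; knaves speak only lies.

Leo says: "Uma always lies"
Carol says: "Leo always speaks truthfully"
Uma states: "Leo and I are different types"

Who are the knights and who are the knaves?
Leo is a knave.
Carol is a knave.
Uma is a knight.

Verification:
- Leo (knave) says "Uma always lies" - this is FALSE (a lie) because Uma is a knight.
- Carol (knave) says "Leo always speaks truthfully" - this is FALSE (a lie) because Leo is a knave.
- Uma (knight) says "Leo and I are different types" - this is TRUE because Uma is a knight and Leo is a knave.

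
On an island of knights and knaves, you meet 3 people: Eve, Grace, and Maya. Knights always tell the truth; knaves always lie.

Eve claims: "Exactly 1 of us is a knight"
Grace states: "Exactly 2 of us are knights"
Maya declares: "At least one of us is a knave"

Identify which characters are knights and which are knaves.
Eve is a knave.
Grace is a knight.
Maya is a knight.

Verification:
- Eve (knave) says "Exactly 1 of us is a knight" - this is FALSE (a lie) because there are 2 knights.
- Grace (knight) says "Exactly 2 of us are knights" - this is TRUE because there are 2 knights.
- Maya (knight) says "At least one of us is a knave" - this is TRUE because Eve is a knave.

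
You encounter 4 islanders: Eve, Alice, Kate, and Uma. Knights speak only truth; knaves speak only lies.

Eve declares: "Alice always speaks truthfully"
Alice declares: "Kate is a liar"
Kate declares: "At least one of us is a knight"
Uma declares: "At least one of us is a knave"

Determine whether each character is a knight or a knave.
Eve is a knave.
Alice is a knave.
Kate is a knight.
Uma is a knight.

Verification:
- Eve (knave) says "Alice always speaks truthfully" - this is FALSE (a lie) because Alice is a knave.
- Alice (knave) says "Kate is a liar" - this is FALSE (a lie) because Kate is a knight.
- Kate (knight) says "At least one of us is a knight" - this is TRUE because Kate and Uma are knights.
- Uma (knight) says "At least one of us is a knave" - this is TRUE because Eve and Alice are knaves.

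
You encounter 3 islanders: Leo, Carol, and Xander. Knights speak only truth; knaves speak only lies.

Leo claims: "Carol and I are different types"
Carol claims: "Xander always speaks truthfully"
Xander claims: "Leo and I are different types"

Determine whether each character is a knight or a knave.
Leo is a knave.
Carol is a knave.
Xander is a knave.

Verification:
- Leo (knave) says "Carol and I are different types" - this is FALSE (a lie) because Leo is a knave and Carol is a knave.
- Carol (knave) says "Xander always speaks truthfully" - this is FALSE (a lie) because Xander is a knave.
- Xander (knave) says "Leo and I are different types" - this is FALSE (a lie) because Xander is a knave and Leo is a knave.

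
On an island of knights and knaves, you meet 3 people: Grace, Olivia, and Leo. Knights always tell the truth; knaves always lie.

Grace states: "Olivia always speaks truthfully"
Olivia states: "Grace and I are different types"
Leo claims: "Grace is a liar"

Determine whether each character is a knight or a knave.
Grace is a knave.
Olivia is a knave.
Leo is a knight.

Verification:
- Grace (knave) says "Olivia always speaks truthfully" - this is FALSE (a lie) because Olivia is a knave.
- Olivia (knave) says "Grace and I are different types" - this is FALSE (a lie) because Olivia is a knave and Grace is a knave.
- Leo (knight) says "Grace is a liar" - this is TRUE because Grace is a knave.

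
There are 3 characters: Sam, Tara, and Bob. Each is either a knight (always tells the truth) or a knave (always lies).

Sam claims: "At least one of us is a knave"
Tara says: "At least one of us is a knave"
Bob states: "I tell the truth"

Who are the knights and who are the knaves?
Sam is a knight.
Tara is a knight.
Bob is a knave.

Verification:
- Sam (knight) says "At least one of us is a knave" - this is TRUE because Bob is a knave.
- Tara (knight) says "At least one of us is a knave" - this is TRUE because Bob is a knave.
- Bob (knave) says "I tell the truth" - this is FALSE (a lie) because Bob is a knave.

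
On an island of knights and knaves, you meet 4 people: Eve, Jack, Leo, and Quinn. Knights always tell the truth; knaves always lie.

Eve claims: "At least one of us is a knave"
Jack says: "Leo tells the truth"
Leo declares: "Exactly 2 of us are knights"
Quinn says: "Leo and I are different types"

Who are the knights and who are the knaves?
Eve is a knight.
Jack is a knave.
Leo is a knave.
Quinn is a knave.

Verification:
- Eve (knight) says "At least one of us is a knave" - this is TRUE because Jack, Leo, and Quinn are knaves.
- Jack (knave) says "Leo tells the truth" - this is FALSE (a lie) because Leo is a knave.
- Leo (knave) says "Exactly 2 of us are knights" - this is FALSE (a lie) because there are 1 knights.
- Quinn (knave) says "Leo and I are different types" - this is FALSE (a lie) because Quinn is a knave and Leo is a knave.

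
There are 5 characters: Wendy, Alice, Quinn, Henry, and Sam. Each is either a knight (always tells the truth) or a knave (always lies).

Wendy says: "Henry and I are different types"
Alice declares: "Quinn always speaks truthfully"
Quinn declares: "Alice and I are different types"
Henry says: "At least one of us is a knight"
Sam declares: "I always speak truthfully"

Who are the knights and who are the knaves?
Wendy is a knave.
Alice is a knave.
Quinn is a knave.
Henry is a knave.
Sam is a knave.

Verification:
- Wendy (knave) says "Henry and I are different types" - this is FALSE (a lie) because Wendy is a knave and Henry is a knave.
- Alice (knave) says "Quinn always speaks truthfully" - this is FALSE (a lie) because Quinn is a knave.
- Quinn (knave) says "Alice and I are different types" - this is FALSE (a lie) because Quinn is a knave and Alice is a knave.
- Henry (knave) says "At least one of us is a knight" - this is FALSE (a lie) because no one is a knight.
- Sam (knave) says "I always speak truthfully" - this is FALSE (a lie) because Sam is a knave.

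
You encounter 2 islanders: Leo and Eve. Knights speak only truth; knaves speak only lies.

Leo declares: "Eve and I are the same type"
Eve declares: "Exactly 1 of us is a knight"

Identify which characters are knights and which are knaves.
Leo is a knave.
Eve is a knight.

Verification:
- Leo (knave) says "Eve and I are the same type" - this is FALSE (a lie) because Leo is a knave and Eve is a knight.
- Eve (knight) says "Exactly 1 of us is a knight" - this is TRUE because there are 1 knights.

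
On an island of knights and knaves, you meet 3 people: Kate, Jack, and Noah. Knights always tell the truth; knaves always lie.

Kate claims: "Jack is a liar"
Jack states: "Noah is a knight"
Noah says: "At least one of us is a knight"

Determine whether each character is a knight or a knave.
Kate is a knave.
Jack is a knight.
Noah is a knight.

Verification:
- Kate (knave) says "Jack is a liar" - this is FALSE (a lie) because Jack is a knight.
- Jack (knight) says "Noah is a knight" - this is TRUE because Noah is a knight.
- Noah (knight) says "At least one of us is a knight" - this is TRUE because Jack and Noah are knights.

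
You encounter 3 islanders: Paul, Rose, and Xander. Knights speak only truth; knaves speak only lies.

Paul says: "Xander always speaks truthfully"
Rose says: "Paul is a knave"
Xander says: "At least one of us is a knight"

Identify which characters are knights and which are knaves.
Paul is a knight.
Rose is a knave.
Xander is a knight.

Verification:
- Paul (knight) says "Xander always speaks truthfully" - this is TRUE because Xander is a knight.
- Rose (knave) says "Paul is a knave" - this is FALSE (a lie) because Paul is a knight.
- Xander (knight) says "At least one of us is a knight" - this is TRUE because Paul and Xander are knights.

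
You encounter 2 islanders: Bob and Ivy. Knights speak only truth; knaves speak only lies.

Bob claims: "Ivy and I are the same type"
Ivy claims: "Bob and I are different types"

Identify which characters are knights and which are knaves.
Bob is a knave.
Ivy is a knight.

Verification:
- Bob (knave) says "Ivy and I are the same type" - this is FALSE (a lie) because Bob is a knave and Ivy is a knight.
- Ivy (knight) says "Bob and I are different types" - this is TRUE because Ivy is a knight and Bob is a knave.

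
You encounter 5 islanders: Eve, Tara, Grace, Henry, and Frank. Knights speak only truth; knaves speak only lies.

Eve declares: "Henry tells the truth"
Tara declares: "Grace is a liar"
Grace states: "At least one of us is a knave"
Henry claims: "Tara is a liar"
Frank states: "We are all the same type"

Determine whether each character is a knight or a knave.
Eve is a knight.
Tara is a knave.
Grace is a knight.
Henry is a knight.
Frank is a knave.

Verification:
- Eve (knight) says "Henry tells the truth" - this is TRUE because Henry is a knight.
- Tara (knave) says "Grace is a liar" - this is FALSE (a lie) because Grace is a knight.
- Grace (knight) says "At least one of us is a knave" - this is TRUE because Tara and Frank are knaves.
- Henry (knight) says "Tara is a liar" - this is TRUE because Tara is a knave.
- Frank (knave) says "We are all the same type" - this is FALSE (a lie) because Eve, Grace, and Henry are knights and Tara and Frank are knaves.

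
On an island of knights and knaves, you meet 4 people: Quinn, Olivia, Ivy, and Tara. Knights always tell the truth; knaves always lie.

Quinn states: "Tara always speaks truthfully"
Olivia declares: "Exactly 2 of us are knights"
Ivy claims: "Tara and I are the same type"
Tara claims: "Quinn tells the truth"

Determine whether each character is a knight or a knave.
Quinn is a knight.
Olivia is a knave.
Ivy is a knight.
Tara is a knight.

Verification:
- Quinn (knight) says "Tara always speaks truthfully" - this is TRUE because Tara is a knight.
- Olivia (knave) says "Exactly 2 of us are knights" - this is FALSE (a lie) because there are 3 knights.
- Ivy (knight) says "Tara and I are the same type" - this is TRUE because Ivy is a knight and Tara is a knight.
- Tara (knight) says "Quinn tells the truth" - this is TRUE because Quinn is a knight.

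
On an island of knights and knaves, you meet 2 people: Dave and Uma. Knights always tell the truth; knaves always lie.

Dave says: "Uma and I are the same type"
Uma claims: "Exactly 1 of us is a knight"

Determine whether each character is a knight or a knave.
Dave is a knave.
Uma is a knight.

Verification:
- Dave (knave) says "Uma and I are the same type" - this is FALSE (a lie) because Dave is a knave and Uma is a knight.
- Uma (knight) says "Exactly 1 of us is a knight" - this is TRUE because there are 1 knights.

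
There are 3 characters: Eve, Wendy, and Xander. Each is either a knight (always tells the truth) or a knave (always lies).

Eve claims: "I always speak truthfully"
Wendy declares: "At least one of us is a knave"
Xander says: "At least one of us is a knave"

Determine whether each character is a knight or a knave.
Eve is a knave.
Wendy is a knight.
Xander is a knight.

Verification:
- Eve (knave) says "I always speak truthfully" - this is FALSE (a lie) because Eve is a knave.
- Wendy (knight) says "At least one of us is a knave" - this is TRUE because Eve is a knave.
- Xander (knight) says "At least one of us is a knave" - this is TRUE because Eve is a knave.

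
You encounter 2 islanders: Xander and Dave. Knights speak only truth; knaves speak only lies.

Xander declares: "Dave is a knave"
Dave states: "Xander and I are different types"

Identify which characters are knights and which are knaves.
Xander is a knave.
Dave is a knight.

Verification:
- Xander (knave) says "Dave is a knave" - this is FALSE (a lie) because Dave is a knight.
- Dave (knight) says "Xander and I are different types" - this is TRUE because Dave is a knight and Xander is a knave.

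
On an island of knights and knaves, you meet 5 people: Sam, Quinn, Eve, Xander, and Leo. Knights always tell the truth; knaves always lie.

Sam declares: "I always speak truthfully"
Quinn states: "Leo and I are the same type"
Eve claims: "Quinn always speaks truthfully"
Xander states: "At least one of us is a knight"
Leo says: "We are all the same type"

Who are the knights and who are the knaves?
Sam is a knight.
Quinn is a knight.
Eve is a knight.
Xander is a knight.
Leo is a knight.

Verification:
- Sam (knight) says "I always speak truthfully" - this is TRUE because Sam is a knight.
- Quinn (knight) says "Leo and I are the same type" - this is TRUE because Quinn is a knight and Leo is a knight.
- Eve (knight) says "Quinn always speaks truthfully" - this is TRUE because Quinn is a knight.
- Xander (knight) says "At least one of us is a knight" - this is TRUE because Sam, Quinn, Eve, Xander, and Leo are knights.
- Leo (knight) says "We are all the same type" - this is TRUE because Sam, Quinn, Eve, Xander, and Leo are knights.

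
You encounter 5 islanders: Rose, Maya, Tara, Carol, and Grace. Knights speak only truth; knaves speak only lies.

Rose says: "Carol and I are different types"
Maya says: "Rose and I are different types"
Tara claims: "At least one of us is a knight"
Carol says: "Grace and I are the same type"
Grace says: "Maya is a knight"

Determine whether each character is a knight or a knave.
Rose is a knave.
Maya is a knight.
Tara is a knight.
Carol is a knave.
Grace is a knight.

Verification:
- Rose (knave) says "Carol and I are different types" - this is FALSE (a lie) because Rose is a knave and Carol is a knave.
- Maya (knight) says "Rose and I are different types" - this is TRUE because Maya is a knight and Rose is a knave.
- Tara (knight) says "At least one of us is a knight" - this is TRUE because Maya, Tara, and Grace are knights.
- Carol (knave) says "Grace and I are the same type" - this is FALSE (a lie) because Carol is a knave and Grace is a knight.
- Grace (knight) says "Maya is a knight" - this is TRUE because Maya is a knight.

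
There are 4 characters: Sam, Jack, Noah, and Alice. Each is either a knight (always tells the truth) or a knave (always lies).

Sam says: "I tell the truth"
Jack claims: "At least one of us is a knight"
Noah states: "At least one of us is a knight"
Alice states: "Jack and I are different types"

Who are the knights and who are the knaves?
Sam is a knave.
Jack is a knave.
Noah is a knave.
Alice is a knave.

Verification:
- Sam (knave) says "I tell the truth" - this is FALSE (a lie) because Sam is a knave.
- Jack (knave) says "At least one of us is a knight" - this is FALSE (a lie) because no one is a knight.
- Noah (knave) says "At least one of us is a knight" - this is FALSE (a lie) because no one is a knight.
- Alice (knave) says "Jack and I are different types" - this is FALSE (a lie) because Alice is a knave and Jack is a knave.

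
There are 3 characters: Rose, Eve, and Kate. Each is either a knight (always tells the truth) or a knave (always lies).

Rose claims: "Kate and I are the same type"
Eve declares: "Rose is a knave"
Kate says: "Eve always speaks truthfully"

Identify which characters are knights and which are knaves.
Rose is a knave.
Eve is a knight.
Kate is a knight.

Verification:
- Rose (knave) says "Kate and I are the same type" - this is FALSE (a lie) because Rose is a knave and Kate is a knight.
- Eve (knight) says "Rose is a knave" - this is TRUE because Rose is a knave.
- Kate (knight) says "Eve always speaks truthfully" - this is TRUE because Eve is a knight.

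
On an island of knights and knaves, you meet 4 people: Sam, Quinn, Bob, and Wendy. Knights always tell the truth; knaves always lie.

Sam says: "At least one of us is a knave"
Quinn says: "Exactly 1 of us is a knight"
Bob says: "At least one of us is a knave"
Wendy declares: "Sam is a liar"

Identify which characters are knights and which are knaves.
Sam is a knight.
Quinn is a knave.
Bob is a knight.
Wendy is a knave.

Verification:
- Sam (knight) says "At least one of us is a knave" - this is TRUE because Quinn and Wendy are knaves.
- Quinn (knave) says "Exactly 1 of us is a knight" - this is FALSE (a lie) because there are 2 knights.
- Bob (knight) says "At least one of us is a knave" - this is TRUE because Quinn and Wendy are knaves.
- Wendy (knave) says "Sam is a liar" - this is FALSE (a lie) because Sam is a knight.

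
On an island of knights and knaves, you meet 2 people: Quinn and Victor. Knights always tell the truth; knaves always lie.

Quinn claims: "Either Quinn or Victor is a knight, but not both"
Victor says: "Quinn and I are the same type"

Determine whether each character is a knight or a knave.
Quinn is a knight.
Victor is a knave.

Verification:
- Quinn (knight) says "Either Quinn or Victor is a knight, but not both" - this is TRUE because Quinn is a knight and Victor is a knave.
- Victor (knave) says "Quinn and I are the same type" - this is FALSE (a lie) because Victor is a knave and Quinn is a knight.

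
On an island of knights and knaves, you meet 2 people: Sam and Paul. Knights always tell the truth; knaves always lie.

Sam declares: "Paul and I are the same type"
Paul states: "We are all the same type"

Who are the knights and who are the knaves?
Sam is a knight.
Paul is a knight.

Verification:
- Sam (knight) says "Paul and I are the same type" - this is TRUE because Sam is a knight and Paul is a knight.
- Paul (knight) says "We are all the same type" - this is TRUE because Sam and Paul are knights.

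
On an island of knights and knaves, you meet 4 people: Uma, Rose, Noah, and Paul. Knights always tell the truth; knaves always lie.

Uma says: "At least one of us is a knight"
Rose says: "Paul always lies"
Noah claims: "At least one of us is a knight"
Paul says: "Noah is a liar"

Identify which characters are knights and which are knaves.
Uma is a knight.
Rose is a knight.
Noah is a knight.
Paul is a knave.

Verification:
- Uma (knight) says "At least one of us is a knight" - this is TRUE because Uma, Rose, and Noah are knights.
- Rose (knight) says "Paul always lies" - this is TRUE because Paul is a knave.
- Noah (knight) says "At least one of us is a knight" - this is TRUE because Uma, Rose, and Noah are knights.
- Paul (knave) says "Noah is a liar" - this is FALSE (a lie) because Noah is a knight.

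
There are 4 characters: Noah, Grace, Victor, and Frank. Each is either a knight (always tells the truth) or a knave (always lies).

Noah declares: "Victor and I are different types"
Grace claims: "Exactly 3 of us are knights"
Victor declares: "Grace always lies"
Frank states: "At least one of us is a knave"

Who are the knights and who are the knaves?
Noah is a knight.
Grace is a knight.
Victor is a knave.
Frank is a knight.

Verification:
- Noah (knight) says "Victor and I are different types" - this is TRUE because Noah is a knight and Victor is a knave.
- Grace (knight) says "Exactly 3 of us are knights" - this is TRUE because there are 3 knights.
- Victor (knave) says "Grace always lies" - this is FALSE (a lie) because Grace is a knight.
- Frank (knight) says "At least one of us is a knave" - this is TRUE because Victor is a knave.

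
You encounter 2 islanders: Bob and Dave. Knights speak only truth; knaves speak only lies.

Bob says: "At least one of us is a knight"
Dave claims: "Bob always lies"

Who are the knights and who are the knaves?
Bob is a knight.
Dave is a knave.

Verification:
- Bob (knight) says "At least one of us is a knight" - this is TRUE because Bob is a knight.
- Dave (knave) says "Bob always lies" - this is FALSE (a lie) because Bob is a knight.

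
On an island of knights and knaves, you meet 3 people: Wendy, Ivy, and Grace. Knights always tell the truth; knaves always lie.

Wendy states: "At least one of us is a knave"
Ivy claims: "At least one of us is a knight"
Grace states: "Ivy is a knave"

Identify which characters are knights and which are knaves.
Wendy is a knight.
Ivy is a knight.
Grace is a knave.

Verification:
- Wendy (knight) says "At least one of us is a knave" - this is TRUE because Grace is a knave.
- Ivy (knight) says "At least one of us is a knight" - this is TRUE because Wendy and Ivy are knights.
- Grace (knave) says "Ivy is a knave" - this is FALSE (a lie) because Ivy is a knight.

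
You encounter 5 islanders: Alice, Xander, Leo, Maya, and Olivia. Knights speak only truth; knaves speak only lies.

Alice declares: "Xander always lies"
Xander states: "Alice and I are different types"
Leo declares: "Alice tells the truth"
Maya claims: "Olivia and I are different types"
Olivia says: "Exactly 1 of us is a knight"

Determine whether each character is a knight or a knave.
Alice is a knave.
Xander is a knight.
Leo is a knave.
Maya is a knight.
Olivia is a knave.

Verification:
- Alice (knave) says "Xander always lies" - this is FALSE (a lie) because Xander is a knight.
- Xander (knight) says "Alice and I are different types" - this is TRUE because Xander is a knight and Alice is a knave.
- Leo (knave) says "Alice tells the truth" - this is FALSE (a lie) because Alice is a knave.
- Maya (knight) says "Olivia and I are different types" - this is TRUE because Maya is a knight and Olivia is a knave.
- Olivia (knave) says "Exactly 1 of us is a knight" - this is FALSE (a lie) because there are 2 knights.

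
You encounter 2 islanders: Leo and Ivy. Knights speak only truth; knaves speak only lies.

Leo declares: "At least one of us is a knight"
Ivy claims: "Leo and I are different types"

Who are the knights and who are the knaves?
Leo is a knave.
Ivy is a knave.

Verification:
- Leo (knave) says "At least one of us is a knight" - this is FALSE (a lie) because no one is a knight.
- Ivy (knave) says "Leo and I are different types" - this is FALSE (a lie) because Ivy is a knave and Leo is a knave.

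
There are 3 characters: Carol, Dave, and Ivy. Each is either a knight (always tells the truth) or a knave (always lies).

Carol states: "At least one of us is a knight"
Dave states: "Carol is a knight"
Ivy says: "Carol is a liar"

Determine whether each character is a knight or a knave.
Carol is a knight.
Dave is a knight.
Ivy is a knave.

Verification:
- Carol (knight) says "At least one of us is a knight" - this is TRUE because Carol and Dave are knights.
- Dave (knight) says "Carol is a knight" - this is TRUE because Carol is a knight.
- Ivy (knave) says "Carol is a liar" - this is FALSE (a lie) because Carol is a knight.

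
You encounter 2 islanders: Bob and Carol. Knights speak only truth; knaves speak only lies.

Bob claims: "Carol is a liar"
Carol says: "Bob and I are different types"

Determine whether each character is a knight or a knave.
Bob is a knave.
Carol is a knight.

Verification:
- Bob (knave) says "Carol is a liar" - this is FALSE (a lie) because Carol is a knight.
- Carol (knight) says "Bob and I are different types" - this is TRUE because Carol is a knight and Bob is a knave.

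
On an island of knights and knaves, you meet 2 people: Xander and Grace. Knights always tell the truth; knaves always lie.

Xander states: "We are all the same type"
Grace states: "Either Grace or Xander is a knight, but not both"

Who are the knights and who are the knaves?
Xander is a knave.
Grace is a knight.

Verification:
- Xander (knave) says "We are all the same type" - this is FALSE (a lie) because Grace is a knight and Xander is a knave.
- Grace (knight) says "Either Grace or Xander is a knight, but not both" - this is TRUE because Grace is a knight and Xander is a knave.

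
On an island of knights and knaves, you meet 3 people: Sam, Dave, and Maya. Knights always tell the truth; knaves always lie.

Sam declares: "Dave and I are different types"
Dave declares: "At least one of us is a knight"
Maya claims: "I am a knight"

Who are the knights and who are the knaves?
Sam is a knave.
Dave is a knave.
Maya is a knave.

Verification:
- Sam (knave) says "Dave and I are different types" - this is FALSE (a lie) because Sam is a knave and Dave is a knave.
- Dave (knave) says "At least one of us is a knight" - this is FALSE (a lie) because no one is a knight.
- Maya (knave) says "I am a knight" - this is FALSE (a lie) because Maya is a knave.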